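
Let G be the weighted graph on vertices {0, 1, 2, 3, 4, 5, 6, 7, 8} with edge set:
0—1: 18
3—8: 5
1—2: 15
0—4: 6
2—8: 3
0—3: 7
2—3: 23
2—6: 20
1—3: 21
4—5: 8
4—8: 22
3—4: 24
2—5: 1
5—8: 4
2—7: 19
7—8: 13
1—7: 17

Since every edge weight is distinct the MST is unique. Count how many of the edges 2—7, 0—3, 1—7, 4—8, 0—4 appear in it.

2

Kruskal: consider edges lightest-first.
2—5 (1): add — endpoints in different components.
2—8 (3): add — endpoints in different components.
5—8 (4): skip — 5 and 8 already connected.
3—8 (5): add — endpoints in different components.
0—4 (6): add — endpoints in different components.
0—3 (7): add — endpoints in different components.
4—5 (8): skip — 4 and 5 already connected.
7—8 (13): add — endpoints in different components.
1—2 (15): add — endpoints in different components.
1—7 (17): skip — 1 and 7 already connected.
0—1 (18): skip — 0 and 1 already connected.
2—7 (19): skip — 2 and 7 already connected.
2—6 (20): add — endpoints in different components.
MST edge set: {2—5, 2—8, 3—8, 0—4, 0—3, 7—8, 1—2, 2—6}.
Of the listed edges, {0—3, 0—4} are in the MST → 2.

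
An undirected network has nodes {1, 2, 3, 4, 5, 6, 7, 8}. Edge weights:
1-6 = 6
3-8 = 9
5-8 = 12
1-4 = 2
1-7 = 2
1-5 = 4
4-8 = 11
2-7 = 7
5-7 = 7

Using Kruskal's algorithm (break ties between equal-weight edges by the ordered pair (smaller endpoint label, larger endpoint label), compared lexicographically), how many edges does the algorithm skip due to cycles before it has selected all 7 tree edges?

Kruskal: consider edges lightest-first.
1-4 (2): add — endpoints in different components.
1-7 (2): add — endpoints in different components.
1-5 (4): add — endpoints in different components.
1-6 (6): add — endpoints in different components.
2-7 (7): add — endpoints in different components.
5-7 (7): skip — 5 and 7 already connected.
3-8 (9): add — endpoints in different components.
4-8 (11): add — endpoints in different components.
Edges rejected before the tree was complete: 1.

1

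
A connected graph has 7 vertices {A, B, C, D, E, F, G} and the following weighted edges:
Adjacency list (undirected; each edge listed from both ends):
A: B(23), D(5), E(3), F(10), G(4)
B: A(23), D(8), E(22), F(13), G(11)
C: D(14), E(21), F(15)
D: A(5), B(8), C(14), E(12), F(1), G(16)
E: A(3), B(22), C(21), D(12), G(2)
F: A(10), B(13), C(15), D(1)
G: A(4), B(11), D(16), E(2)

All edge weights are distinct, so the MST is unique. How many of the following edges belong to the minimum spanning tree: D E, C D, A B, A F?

Sort edges by weight, then run Kruskal:
D F (1): add. Components now {A} {B} {C} {D,F} {E} {G}
E G (2): add. Components now {A} {B} {C} {D,F} {E,G}
A E (3): add. Components now {A,E,G} {B} {C} {D,F}
A G (4): skip — A and G already connected.
A D (5): add. Components now {A,D,E,F,G} {B} {C}
B D (8): add. Components now {A,B,D,E,F,G} {C}
A F (10): skip — A and F already connected.
B G (11): skip — B and G already connected.
D E (12): skip — D and E already connected.
B F (13): skip — B and F already connected.
C D (14): add. Components now {A,B,C,D,E,F,G}
MST edge set: {D F, E G, A E, A D, B D, C D}.
Of the listed edges, {C D} are in the MST → 1.

1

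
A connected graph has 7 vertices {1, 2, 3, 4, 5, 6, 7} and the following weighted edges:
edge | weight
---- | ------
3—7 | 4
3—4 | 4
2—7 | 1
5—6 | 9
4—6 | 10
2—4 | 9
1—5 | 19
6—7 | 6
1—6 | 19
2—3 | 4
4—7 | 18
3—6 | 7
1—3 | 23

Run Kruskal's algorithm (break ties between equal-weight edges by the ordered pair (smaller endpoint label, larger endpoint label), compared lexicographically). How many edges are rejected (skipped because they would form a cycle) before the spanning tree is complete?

Kruskal: consider edges lightest-first.
2—7 (1): add — endpoints in different components.
2—3 (4): add — endpoints in different components.
3—4 (4): add — endpoints in different components.
3—7 (4): skip — 3 and 7 already connected.
6—7 (6): add — endpoints in different components.
3—6 (7): skip — 3 and 6 already connected.
2—4 (9): skip — 2 and 4 already connected.
5—6 (9): add — endpoints in different components.
4—6 (10): skip — 4 and 6 already connected.
4—7 (18): skip — 4 and 7 already connected.
1—5 (19): add — endpoints in different components.
Edges rejected before the tree was complete: 5.

5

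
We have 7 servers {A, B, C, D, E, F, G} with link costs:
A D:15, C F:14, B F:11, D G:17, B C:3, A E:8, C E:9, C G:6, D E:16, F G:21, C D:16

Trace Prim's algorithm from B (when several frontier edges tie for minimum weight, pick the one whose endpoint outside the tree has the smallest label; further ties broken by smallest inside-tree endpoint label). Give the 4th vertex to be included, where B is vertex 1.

Grow the tree from B using Prim:
Step 1: frontier [B C 3, B F 11] → take B C (3); add C.
Step 2: frontier [B F 11, C G 6, C E 9, C F 14, C D 16] → take C G (6); add G.
Step 3: frontier [B F 11, C E 9, C F 14, C D 16, D G 17, F G 21] → take C E (9); add E.
Step 4: frontier [B F 11, C F 14, C D 16, A E 8, D E 16, D G 17, F G 21] → take A E (8); add A.
Step 5: frontier [A D 15, B F 11, C F 14, C D 16, D E 16, D G 17, F G 21] → take B F (11); add F.
Step 6: frontier [A D 15, C D 16, D E 16, D G 17] → take A D (15); add D.
Vertex order: B, C, G, E, A, F, D. The 4th vertex is E.

E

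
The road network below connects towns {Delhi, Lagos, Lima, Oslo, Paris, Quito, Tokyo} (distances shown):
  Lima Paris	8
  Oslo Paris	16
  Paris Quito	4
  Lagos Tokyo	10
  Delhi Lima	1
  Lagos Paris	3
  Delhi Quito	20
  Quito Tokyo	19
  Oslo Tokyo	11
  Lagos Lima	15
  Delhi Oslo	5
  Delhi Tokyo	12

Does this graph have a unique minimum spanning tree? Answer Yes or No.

Sort edges by weight, then run Kruskal:
Delhi Lima (1): add — endpoints in different components.
Lagos Paris (3): add — endpoints in different components.
Paris Quito (4): add — endpoints in different components.
Delhi Oslo (5): add — endpoints in different components.
Lima Paris (8): add — endpoints in different components.
Lagos Tokyo (10): add — endpoints in different components.
Every non-tree edge has weight strictly greater than the heaviest edge on the tree path between its endpoints, so the MST is unique.

Yes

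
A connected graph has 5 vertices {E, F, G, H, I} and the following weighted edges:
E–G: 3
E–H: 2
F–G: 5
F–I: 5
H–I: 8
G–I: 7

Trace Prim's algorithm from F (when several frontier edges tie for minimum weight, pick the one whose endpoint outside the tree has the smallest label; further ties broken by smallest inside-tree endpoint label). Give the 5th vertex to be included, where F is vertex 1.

I

Prim's algorithm from F:
Step 1: cheapest edge leaving the tree is F–G (5); add G.
Step 2: cheapest edge leaving the tree is E–G (3); add E.
Step 3: cheapest edge leaving the tree is E–H (2); add H.
Step 4: cheapest edge leaving the tree is F–I (5); add I.
Vertex order: F, G, E, H, I. The 5th vertex is I.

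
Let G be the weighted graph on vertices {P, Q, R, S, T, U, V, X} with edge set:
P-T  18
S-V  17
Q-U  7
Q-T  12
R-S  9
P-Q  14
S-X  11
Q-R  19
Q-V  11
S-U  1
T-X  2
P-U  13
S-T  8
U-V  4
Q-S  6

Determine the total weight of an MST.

43

Sort edges by weight, then run Kruskal:
S-U (1): add — endpoints in different components.
T-X (2): add — endpoints in different components.
U-V (4): add — endpoints in different components.
Q-S (6): add — endpoints in different components.
Q-U (7): skip — Q and U already connected.
S-T (8): add — endpoints in different components.
R-S (9): add — endpoints in different components.
Q-V (11): skip — Q and V already connected.
S-X (11): skip — X and S already connected.
Q-T (12): skip — Q and T already connected.
P-U (13): add — endpoints in different components.
MST edges: S-U, T-X, U-V, Q-S, S-T, R-S, P-U; total weight 1+2+4+6+8+9+13 = 43.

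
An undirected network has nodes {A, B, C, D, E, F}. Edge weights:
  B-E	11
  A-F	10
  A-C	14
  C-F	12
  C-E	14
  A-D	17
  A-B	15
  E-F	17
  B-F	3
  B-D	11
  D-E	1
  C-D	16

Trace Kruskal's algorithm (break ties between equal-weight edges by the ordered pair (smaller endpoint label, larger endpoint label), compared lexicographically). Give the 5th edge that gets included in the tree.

C-F

Kruskal: consider edges lightest-first.
D-E (1): add — endpoints in different components.
B-F (3): add — endpoints in different components.
A-F (10): add — endpoints in different components.
B-D (11): add — endpoints in different components.
B-E (11): skip — B and E already connected.
C-F (12): add — endpoints in different components.
The 5th edge added is C-F.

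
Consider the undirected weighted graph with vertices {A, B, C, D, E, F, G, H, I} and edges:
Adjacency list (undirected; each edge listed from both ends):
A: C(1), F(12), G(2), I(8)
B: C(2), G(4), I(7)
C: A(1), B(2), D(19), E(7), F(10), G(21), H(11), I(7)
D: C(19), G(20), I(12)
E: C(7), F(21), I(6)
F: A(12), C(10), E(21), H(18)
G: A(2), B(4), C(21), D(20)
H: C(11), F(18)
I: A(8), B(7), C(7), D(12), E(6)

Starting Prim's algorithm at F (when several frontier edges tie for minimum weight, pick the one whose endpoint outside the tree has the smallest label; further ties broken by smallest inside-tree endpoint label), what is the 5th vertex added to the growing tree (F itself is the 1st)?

Prim's algorithm from F:
Step 1: cheapest edge leaving the tree is C-F (10); add C.
Step 2: cheapest edge leaving the tree is A-C (1); add A.
Step 3: cheapest edge leaving the tree is B-C (2); add B.
Step 4: cheapest edge leaving the tree is A-G (2); add G.
Step 5: cheapest edge leaving the tree is C-E (7); add E.
Step 6: cheapest edge leaving the tree is E-I (6); add I.
Step 7: cheapest edge leaving the tree is C-H (11); add H.
Step 8: cheapest edge leaving the tree is D-I (12); add D.
Vertex order: F, C, A, B, G, E, I, H, D. The 5th vertex is G.

G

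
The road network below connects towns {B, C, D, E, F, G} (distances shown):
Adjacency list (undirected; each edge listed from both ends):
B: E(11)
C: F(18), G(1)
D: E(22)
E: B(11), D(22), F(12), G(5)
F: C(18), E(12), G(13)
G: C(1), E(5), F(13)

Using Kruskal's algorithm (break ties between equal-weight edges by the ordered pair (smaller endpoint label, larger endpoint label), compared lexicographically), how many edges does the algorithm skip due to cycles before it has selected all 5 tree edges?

Kruskal's algorithm — process edges by increasing weight (ties by edge label):
C-G (1): add — endpoints in different components.
E-G (5): add — endpoints in different components.
B-E (11): add — endpoints in different components.
E-F (12): add — endpoints in different components.
F-G (13): skip — F and G already connected.
C-F (18): skip — C and F already connected.
D-E (22): add — endpoints in different components.
Edges rejected before the tree was complete: 2.

2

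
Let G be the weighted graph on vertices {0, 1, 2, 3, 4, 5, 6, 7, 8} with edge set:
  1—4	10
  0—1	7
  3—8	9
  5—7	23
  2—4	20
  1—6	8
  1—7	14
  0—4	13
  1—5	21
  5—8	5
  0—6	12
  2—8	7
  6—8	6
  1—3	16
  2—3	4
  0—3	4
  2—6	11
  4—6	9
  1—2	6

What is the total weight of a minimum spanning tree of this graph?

Grow the tree from 1 using Prim:
Step 1: cheapest edge leaving the tree is 1—2 (6); add 2.
Step 2: cheapest edge leaving the tree is 2—3 (4); add 3.
Step 3: cheapest edge leaving the tree is 0—3 (4); add 0.
Step 4: cheapest edge leaving the tree is 2—8 (7); add 8.
Step 5: cheapest edge leaving the tree is 5—8 (5); add 5.
Step 6: cheapest edge leaving the tree is 6—8 (6); add 6.
Step 7: cheapest edge leaving the tree is 4—6 (9); add 4.
Step 8: cheapest edge leaving the tree is 1—7 (14); add 7.
MST edges: 1—2, 2—3, 0—3, 2—8, 5—8, 6—8, 4—6, 1—7; total weight 6+4+4+7+5+6+9+14 = 55.

55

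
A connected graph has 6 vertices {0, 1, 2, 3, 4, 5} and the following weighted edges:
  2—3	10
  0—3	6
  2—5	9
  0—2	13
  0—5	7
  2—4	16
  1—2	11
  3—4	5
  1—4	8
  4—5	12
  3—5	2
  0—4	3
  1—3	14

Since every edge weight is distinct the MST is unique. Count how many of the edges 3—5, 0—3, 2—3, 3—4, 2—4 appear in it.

2

Sort edges by weight, then run Kruskal:
3—5 (2): add. Components now {0} {1} {2} {3,5} {4}
0—4 (3): add. Components now {0,4} {1} {2} {3,5}
3—4 (5): add. Components now {0,3,4,5} {1} {2}
0—3 (6): skip — 0 and 3 already connected.
0—5 (7): skip — 0 and 5 already connected.
1—4 (8): add. Components now {0,1,3,4,5} {2}
2—5 (9): add. Components now {0,1,2,3,4,5}
MST edge set: {3—5, 0—4, 3—4, 1—4, 2—5}.
Of the listed edges, {3—5, 3—4} are in the MST → 2.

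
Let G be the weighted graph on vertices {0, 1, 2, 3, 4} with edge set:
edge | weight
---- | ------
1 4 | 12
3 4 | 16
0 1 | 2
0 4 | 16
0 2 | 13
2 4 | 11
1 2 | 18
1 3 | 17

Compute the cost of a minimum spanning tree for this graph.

41

Kruskal's algorithm — process edges by increasing weight (ties by edge label):
0 1 (2): add — endpoints in different components.
2 4 (11): add — endpoints in different components.
1 4 (12): add — endpoints in different components.
0 2 (13): skip — 0 and 2 already connected.
0 4 (16): skip — 0 and 4 already connected.
3 4 (16): add — endpoints in different components.
MST edges: 0 1, 2 4, 1 4, 3 4; total weight 2+11+12+16 = 41.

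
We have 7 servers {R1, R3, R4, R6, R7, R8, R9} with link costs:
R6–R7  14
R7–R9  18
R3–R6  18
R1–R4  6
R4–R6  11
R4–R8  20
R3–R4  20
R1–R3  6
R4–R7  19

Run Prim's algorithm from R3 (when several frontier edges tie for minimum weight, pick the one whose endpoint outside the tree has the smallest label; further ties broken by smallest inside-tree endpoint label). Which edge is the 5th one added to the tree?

R7-R9

Prim, starting at R3.
Step 1: cheapest edge leaving the tree is R1–R3 (6); add R1.
Step 2: cheapest edge leaving the tree is R1–R4 (6); add R4.
Step 3: cheapest edge leaving the tree is R4–R6 (11); add R6.
Step 4: cheapest edge leaving the tree is R6–R7 (14); add R7.
Step 5: cheapest edge leaving the tree is R7–R9 (18); add R9.
Step 6: cheapest edge leaving the tree is R4–R8 (20); add R8.
The 5th edge added is R7–R9.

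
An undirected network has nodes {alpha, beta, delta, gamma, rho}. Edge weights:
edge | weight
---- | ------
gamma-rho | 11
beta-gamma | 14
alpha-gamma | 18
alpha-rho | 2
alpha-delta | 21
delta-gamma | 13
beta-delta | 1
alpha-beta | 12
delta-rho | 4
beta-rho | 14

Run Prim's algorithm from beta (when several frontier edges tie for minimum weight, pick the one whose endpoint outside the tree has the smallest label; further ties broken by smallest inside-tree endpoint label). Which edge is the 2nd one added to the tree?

Prim, starting at beta.
Step 1: frontier [beta-delta 1, alpha-beta 12, beta-gamma 14, beta-rho 14] → take beta-delta (1); add delta.
Step 2: frontier [alpha-beta 12, beta-gamma 14, beta-rho 14, delta-rho 4, delta-gamma 13, alpha-delta 21] → take delta-rho (4); add rho.
Step 3: frontier [alpha-beta 12, beta-gamma 14, delta-gamma 13, alpha-delta 21, alpha-rho 2, gamma-rho 11] → take alpha-rho (2); add alpha.
Step 4: frontier [alpha-gamma 18, beta-gamma 14, delta-gamma 13, gamma-rho 11] → take gamma-rho (11); add gamma.
The 2nd edge added is delta-rho.

delta-rho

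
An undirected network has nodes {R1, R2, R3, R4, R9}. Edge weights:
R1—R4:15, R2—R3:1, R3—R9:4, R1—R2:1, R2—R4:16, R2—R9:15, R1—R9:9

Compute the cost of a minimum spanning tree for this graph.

21

Grow the tree from R1 using Prim:
Step 1: cheapest edge leaving the tree is R1—R2 (1); add R2.
Step 2: cheapest edge leaving the tree is R2—R3 (1); add R3.
Step 3: cheapest edge leaving the tree is R3—R9 (4); add R9.
Step 4: cheapest edge leaving the tree is R1—R4 (15); add R4.
MST edges: R1—R2, R2—R3, R3—R9, R1—R4; total weight 1+1+4+15 = 21.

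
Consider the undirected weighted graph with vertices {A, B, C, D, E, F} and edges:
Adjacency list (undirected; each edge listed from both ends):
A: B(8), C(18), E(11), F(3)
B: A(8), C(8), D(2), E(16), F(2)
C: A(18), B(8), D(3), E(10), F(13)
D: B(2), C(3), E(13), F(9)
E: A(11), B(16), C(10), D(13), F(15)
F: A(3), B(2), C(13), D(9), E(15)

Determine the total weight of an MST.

20

Prim, starting at D.
Step 1: cheapest edge leaving the tree is B—D (2); add B.
Step 2: cheapest edge leaving the tree is B—F (2); add F.
Step 3: cheapest edge leaving the tree is A—F (3); add A.
Step 4: cheapest edge leaving the tree is C—D (3); add C.
Step 5: cheapest edge leaving the tree is C—E (10); add E.
MST edges: B—D, B—F, A—F, C—D, C—E; total weight 2+2+3+3+10 = 20.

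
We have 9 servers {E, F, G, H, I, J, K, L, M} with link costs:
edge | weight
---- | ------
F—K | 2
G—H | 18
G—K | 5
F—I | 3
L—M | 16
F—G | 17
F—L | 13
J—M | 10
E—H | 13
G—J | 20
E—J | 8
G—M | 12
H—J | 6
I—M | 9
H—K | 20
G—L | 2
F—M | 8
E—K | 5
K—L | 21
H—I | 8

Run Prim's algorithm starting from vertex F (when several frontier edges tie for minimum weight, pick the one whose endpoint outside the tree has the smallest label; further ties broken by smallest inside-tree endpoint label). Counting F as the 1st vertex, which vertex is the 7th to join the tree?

H

Grow the tree from F using Prim:
Step 1: cheapest edge leaving the tree is F—K (2); add K.
Step 2: cheapest edge leaving the tree is F—I (3); add I.
Step 3: cheapest edge leaving the tree is E—K (5); add E.
Step 4: cheapest edge leaving the tree is G—K (5); add G.
Step 5: cheapest edge leaving the tree is G—L (2); add L.
Step 6: cheapest edge leaving the tree is H—I (8); add H.
Step 7: cheapest edge leaving the tree is H—J (6); add J.
Step 8: cheapest edge leaving the tree is F—M (8); add M.
Vertex order: F, K, I, E, G, L, H, J, M. The 7th vertex is H.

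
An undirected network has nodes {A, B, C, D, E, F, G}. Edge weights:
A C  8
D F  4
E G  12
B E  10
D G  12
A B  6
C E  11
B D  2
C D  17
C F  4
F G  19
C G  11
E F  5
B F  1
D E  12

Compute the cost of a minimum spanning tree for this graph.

Sort edges by weight, then run Kruskal:
B F (1): add. Components now {A} {B,F} {C} {D} {E} {G}
B D (2): add. Components now {A} {B,D,F} {C} {E} {G}
C F (4): add. Components now {A} {B,C,D,F} {E} {G}
D F (4): skip — D and F already connected.
E F (5): add. Components now {A} {B,C,D,E,F} {G}
A B (6): add. Components now {A,B,C,D,E,F} {G}
A C (8): skip — A and C already connected.
B E (10): skip — B and E already connected.
C E (11): skip — C and E already connected.
C G (11): add. Components now {A,B,C,D,E,F,G}
MST edges: B F, B D, C F, E F, A B, C G; total weight 1+2+4+5+6+11 = 29.

29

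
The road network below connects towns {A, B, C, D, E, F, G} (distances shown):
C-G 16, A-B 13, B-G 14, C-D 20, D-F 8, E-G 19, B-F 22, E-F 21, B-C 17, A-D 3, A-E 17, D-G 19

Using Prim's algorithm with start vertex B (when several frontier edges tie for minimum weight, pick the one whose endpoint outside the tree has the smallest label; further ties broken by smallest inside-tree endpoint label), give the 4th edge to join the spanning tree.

Prim's algorithm from B:
Step 1: frontier [A-B 13, B-G 14, B-C 17, B-F 22] → take A-B (13); add A.
Step 2: frontier [A-D 3, A-E 17, B-G 14, B-C 17, B-F 22] → take A-D (3); add D.
Step 3: frontier [A-E 17, B-G 14, B-C 17, B-F 22, D-F 8, D-G 19, C-D 20] → take D-F (8); add F.
Step 4: frontier [A-E 17, B-G 14, B-C 17, D-G 19, C-D 20, E-F 21] → take B-G (14); add G.
Step 5: frontier [A-E 17, B-C 17, C-D 20, E-F 21, C-G 16, E-G 19] → take C-G (16); add C.
Step 6: frontier [A-E 17, E-F 21, E-G 19] → take A-E (17); add E.
The 4th edge added is B-G.

B-G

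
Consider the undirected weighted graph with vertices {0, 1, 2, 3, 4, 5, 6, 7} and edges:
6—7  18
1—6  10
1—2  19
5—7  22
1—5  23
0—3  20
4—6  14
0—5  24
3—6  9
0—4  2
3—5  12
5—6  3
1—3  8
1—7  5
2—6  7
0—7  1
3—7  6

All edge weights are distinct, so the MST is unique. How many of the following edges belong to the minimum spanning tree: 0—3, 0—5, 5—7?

0

Kruskal's algorithm — process edges by increasing weight (ties by edge label):
0—7 (1): add — endpoints in different components.
0—4 (2): add — endpoints in different components.
5—6 (3): add — endpoints in different components.
1—7 (5): add — endpoints in different components.
3—7 (6): add — endpoints in different components.
2—6 (7): add — endpoints in different components.
1—3 (8): skip — 1 and 3 already connected.
3—6 (9): add — endpoints in different components.
MST edge set: {0—7, 0—4, 5—6, 1—7, 3—7, 2—6, 3—6}.
Of the listed edges, {} are in the MST → 0.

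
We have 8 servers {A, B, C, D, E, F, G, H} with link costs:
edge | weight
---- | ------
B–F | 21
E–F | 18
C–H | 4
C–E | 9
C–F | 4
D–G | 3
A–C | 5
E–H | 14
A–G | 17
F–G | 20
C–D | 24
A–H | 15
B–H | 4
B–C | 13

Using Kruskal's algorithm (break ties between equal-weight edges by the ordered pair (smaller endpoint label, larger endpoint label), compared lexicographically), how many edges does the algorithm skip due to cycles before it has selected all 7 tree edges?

3

Sort edges by weight, then run Kruskal:
D–G (3): add — endpoints in different components.
B–H (4): add — endpoints in different components.
C–F (4): add — endpoints in different components.
C–H (4): add — endpoints in different components.
A–C (5): add — endpoints in different components.
C–E (9): add — endpoints in different components.
B–C (13): skip — B and C already connected.
E–H (14): skip — E and H already connected.
A–H (15): skip — A and H already connected.
A–G (17): add — endpoints in different components.
Edges rejected before the tree was complete: 3.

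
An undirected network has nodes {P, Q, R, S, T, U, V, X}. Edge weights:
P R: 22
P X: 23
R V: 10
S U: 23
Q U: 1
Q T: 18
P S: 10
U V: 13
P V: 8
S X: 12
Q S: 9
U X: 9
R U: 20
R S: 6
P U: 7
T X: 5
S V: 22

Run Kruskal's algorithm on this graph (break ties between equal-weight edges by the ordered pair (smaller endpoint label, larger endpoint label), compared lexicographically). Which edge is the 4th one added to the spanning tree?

P-U

Sort edges by weight, then run Kruskal:
Q U (1): add — endpoints in different components.
T X (5): add — endpoints in different components.
R S (6): add — endpoints in different components.
P U (7): add — endpoints in different components.
P V (8): add — endpoints in different components.
Q S (9): add — endpoints in different components.
U X (9): add — endpoints in different components.
The 4th edge added is P U.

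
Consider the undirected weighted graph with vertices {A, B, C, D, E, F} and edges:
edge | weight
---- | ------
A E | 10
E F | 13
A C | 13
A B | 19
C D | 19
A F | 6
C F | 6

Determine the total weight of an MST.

Sort edges by weight, then run Kruskal:
A F (6): add — endpoints in different components.
C F (6): add — endpoints in different components.
A E (10): add — endpoints in different components.
A C (13): skip — A and C already connected.
E F (13): skip — E and F already connected.
A B (19): add — endpoints in different components.
C D (19): add — endpoints in different components.
MST edges: A F, C F, A E, A B, C D; total weight 6+6+10+19+19 = 60.

60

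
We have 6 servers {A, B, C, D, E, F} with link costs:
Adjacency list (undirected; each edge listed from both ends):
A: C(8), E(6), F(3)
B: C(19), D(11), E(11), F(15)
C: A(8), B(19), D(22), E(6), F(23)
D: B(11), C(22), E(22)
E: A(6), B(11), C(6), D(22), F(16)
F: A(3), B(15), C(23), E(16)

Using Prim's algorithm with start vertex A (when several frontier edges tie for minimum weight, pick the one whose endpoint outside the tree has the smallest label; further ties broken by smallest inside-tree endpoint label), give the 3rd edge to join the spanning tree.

Prim's algorithm from A:
Step 1: frontier [A F 3, A E 6, A C 8] → take A F (3); add F.
Step 2: frontier [A E 6, A C 8, B F 15, E F 16, C F 23] → take A E (6); add E.
Step 3: frontier [A C 8, C E 6, B E 11, D E 22, B F 15, C F 23] → take C E (6); add C.
Step 4: frontier [B C 19, C D 22, B E 11, D E 22, B F 15] → take B E (11); add B.
Step 5: frontier [B D 11, C D 22, D E 22] → take B D (11); add D.
The 3rd edge added is C E.

C-E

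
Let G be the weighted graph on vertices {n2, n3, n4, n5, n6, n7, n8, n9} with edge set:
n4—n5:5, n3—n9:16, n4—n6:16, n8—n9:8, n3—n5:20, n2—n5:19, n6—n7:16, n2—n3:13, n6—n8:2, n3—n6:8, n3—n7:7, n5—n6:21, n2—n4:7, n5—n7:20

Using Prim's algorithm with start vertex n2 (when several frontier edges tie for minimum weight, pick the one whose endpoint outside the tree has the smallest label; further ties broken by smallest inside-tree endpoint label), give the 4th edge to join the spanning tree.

n3-n7

Prim, starting at n2.
Step 1: cheapest edge leaving the tree is n2—n4 (7); add n4.
Step 2: cheapest edge leaving the tree is n4—n5 (5); add n5.
Step 3: cheapest edge leaving the tree is n2—n3 (13); add n3.
Step 4: cheapest edge leaving the tree is n3—n7 (7); add n7.
Step 5: cheapest edge leaving the tree is n3—n6 (8); add n6.
Step 6: cheapest edge leaving the tree is n6—n8 (2); add n8.
Step 7: cheapest edge leaving the tree is n8—n9 (8); add n9.
The 4th edge added is n3—n7.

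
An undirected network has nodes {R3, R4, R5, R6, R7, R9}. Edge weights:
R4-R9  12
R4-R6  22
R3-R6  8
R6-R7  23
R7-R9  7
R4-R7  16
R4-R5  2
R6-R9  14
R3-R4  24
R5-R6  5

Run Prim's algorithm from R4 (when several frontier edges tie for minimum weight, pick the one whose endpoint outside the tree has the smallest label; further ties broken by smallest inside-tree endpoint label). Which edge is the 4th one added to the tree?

Prim, starting at R4.
Step 1: cheapest edge leaving the tree is R4-R5 (2); add R5.
Step 2: cheapest edge leaving the tree is R5-R6 (5); add R6.
Step 3: cheapest edge leaving the tree is R3-R6 (8); add R3.
Step 4: cheapest edge leaving the tree is R4-R9 (12); add R9.
Step 5: cheapest edge leaving the tree is R7-R9 (7); add R7.
The 4th edge added is R4-R9.

R4-R9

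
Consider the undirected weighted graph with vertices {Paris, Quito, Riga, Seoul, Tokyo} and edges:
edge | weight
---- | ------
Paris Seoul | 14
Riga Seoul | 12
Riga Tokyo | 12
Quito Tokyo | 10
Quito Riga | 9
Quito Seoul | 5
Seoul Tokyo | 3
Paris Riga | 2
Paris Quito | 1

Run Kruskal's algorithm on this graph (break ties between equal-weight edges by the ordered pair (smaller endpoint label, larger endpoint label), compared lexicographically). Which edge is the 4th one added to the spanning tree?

Quito-Seoul

Sort edges by weight, then run Kruskal:
Paris Quito (1): add — endpoints in different components.
Paris Riga (2): add — endpoints in different components.
Seoul Tokyo (3): add — endpoints in different components.
Quito Seoul (5): add — endpoints in different components.
The 4th edge added is Quito Seoul.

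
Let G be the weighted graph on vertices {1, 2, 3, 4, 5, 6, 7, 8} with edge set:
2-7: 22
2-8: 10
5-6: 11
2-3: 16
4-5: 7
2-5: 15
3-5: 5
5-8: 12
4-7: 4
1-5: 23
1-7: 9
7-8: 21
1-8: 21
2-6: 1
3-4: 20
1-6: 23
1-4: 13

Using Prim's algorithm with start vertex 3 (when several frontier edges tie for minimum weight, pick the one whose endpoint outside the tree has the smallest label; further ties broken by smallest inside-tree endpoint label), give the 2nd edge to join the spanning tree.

4-5

Prim, starting at 3.
Step 1: cheapest edge leaving the tree is 3-5 (5); add 5.
Step 2: cheapest edge leaving the tree is 4-5 (7); add 4.
Step 3: cheapest edge leaving the tree is 4-7 (4); add 7.
Step 4: cheapest edge leaving the tree is 1-7 (9); add 1.
Step 5: cheapest edge leaving the tree is 5-6 (11); add 6.
Step 6: cheapest edge leaving the tree is 2-6 (1); add 2.
Step 7: cheapest edge leaving the tree is 2-8 (10); add 8.
The 2nd edge added is 4-5.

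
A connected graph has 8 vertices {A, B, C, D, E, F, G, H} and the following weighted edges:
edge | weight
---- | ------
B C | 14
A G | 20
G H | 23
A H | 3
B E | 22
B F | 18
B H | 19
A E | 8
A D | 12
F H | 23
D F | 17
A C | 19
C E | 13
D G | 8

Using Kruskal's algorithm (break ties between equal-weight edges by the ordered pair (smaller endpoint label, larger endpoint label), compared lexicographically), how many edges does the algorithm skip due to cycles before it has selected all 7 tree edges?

Kruskal's algorithm — process edges by increasing weight (ties by edge label):
A H (3): add — endpoints in different components.
A E (8): add — endpoints in different components.
D G (8): add — endpoints in different components.
A D (12): add — endpoints in different components.
C E (13): add — endpoints in different components.
B C (14): add — endpoints in different components.
D F (17): add — endpoints in different components.
Edges rejected before the tree was complete: 0.

0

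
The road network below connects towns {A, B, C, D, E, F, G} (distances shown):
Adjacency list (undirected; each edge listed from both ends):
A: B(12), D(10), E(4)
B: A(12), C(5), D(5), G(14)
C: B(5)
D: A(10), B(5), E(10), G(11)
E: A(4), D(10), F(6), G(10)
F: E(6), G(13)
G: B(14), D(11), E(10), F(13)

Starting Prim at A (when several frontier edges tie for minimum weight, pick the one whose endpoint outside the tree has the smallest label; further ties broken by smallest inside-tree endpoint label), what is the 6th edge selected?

E-G

Prim, starting at A.
Step 1: cheapest edge leaving the tree is A-E (4); add E.
Step 2: cheapest edge leaving the tree is E-F (6); add F.
Step 3: cheapest edge leaving the tree is A-D (10); add D.
Step 4: cheapest edge leaving the tree is B-D (5); add B.
Step 5: cheapest edge leaving the tree is B-C (5); add C.
Step 6: cheapest edge leaving the tree is E-G (10); add G.
The 6th edge added is E-G.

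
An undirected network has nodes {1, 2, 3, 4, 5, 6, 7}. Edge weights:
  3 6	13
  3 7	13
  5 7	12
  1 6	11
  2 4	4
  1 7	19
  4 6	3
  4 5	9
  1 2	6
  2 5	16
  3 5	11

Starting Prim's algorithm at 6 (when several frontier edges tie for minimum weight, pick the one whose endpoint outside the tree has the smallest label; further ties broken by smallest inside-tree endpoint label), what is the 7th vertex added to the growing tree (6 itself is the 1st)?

7

Grow the tree from 6 using Prim:
Step 1: cheapest edge leaving the tree is 4 6 (3); add 4.
Step 2: cheapest edge leaving the tree is 2 4 (4); add 2.
Step 3: cheapest edge leaving the tree is 1 2 (6); add 1.
Step 4: cheapest edge leaving the tree is 4 5 (9); add 5.
Step 5: cheapest edge leaving the tree is 3 5 (11); add 3.
Step 6: cheapest edge leaving the tree is 5 7 (12); add 7.
Vertex order: 6, 4, 2, 1, 5, 3, 7. The 7th vertex is 7.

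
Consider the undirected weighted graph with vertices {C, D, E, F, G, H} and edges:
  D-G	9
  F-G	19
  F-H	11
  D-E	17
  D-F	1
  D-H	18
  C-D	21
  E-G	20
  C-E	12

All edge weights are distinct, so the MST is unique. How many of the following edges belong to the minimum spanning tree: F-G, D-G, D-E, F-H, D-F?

Kruskal's algorithm — process edges by increasing weight (ties by edge label):
D-F (1): add. Components now {C} {D,F} {E} {G} {H}
D-G (9): add. Components now {C} {D,F,G} {E} {H}
F-H (11): add. Components now {C} {D,F,G,H} {E}
C-E (12): add. Components now {C,E} {D,F,G,H}
D-E (17): add. Components now {C,D,E,F,G,H}
MST edge set: {D-F, D-G, F-H, C-E, D-E}.
Of the listed edges, {D-G, D-E, F-H, D-F} are in the MST → 4.

4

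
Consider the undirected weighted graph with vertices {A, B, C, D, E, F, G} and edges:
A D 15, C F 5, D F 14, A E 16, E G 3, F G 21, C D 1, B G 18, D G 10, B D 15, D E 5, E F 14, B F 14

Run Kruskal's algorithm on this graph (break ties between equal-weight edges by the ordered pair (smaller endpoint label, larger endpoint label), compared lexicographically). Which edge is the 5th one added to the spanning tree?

B-F

Kruskal: consider edges lightest-first.
C D (1): add — endpoints in different components.
E G (3): add — endpoints in different components.
C F (5): add — endpoints in different components.
D E (5): add — endpoints in different components.
D G (10): skip — D and G already connected.
B F (14): add — endpoints in different components.
D F (14): skip — D and F already connected.
E F (14): skip — E and F already connected.
A D (15): add — endpoints in different components.
The 5th edge added is B F.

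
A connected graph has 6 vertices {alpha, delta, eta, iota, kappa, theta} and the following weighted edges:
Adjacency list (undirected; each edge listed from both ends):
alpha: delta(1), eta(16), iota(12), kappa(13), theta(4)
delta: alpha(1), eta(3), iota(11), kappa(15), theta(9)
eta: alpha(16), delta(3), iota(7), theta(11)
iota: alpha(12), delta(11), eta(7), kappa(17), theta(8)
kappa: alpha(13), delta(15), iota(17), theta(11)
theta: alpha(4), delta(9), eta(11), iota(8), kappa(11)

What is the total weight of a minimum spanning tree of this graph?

26

Prim, starting at eta.
Step 1: frontier [delta-eta 3, eta-iota 7, eta-theta 11, alpha-eta 16] → take delta-eta (3); add delta.
Step 2: frontier [alpha-delta 1, delta-theta 9, delta-iota 11, delta-kappa 15, eta-iota 7, eta-theta 11, alpha-eta 16] → take alpha-delta (1); add alpha.
Step 3: frontier [alpha-theta 4, alpha-iota 12, alpha-kappa 13, delta-theta 9, delta-iota 11, delta-kappa 15, eta-iota 7, eta-theta 11] → take alpha-theta (4); add theta.
Step 4: frontier [alpha-iota 12, alpha-kappa 13, delta-iota 11, delta-kappa 15, eta-iota 7, iota-theta 8, kappa-theta 11] → take eta-iota (7); add iota.
Step 5: frontier [alpha-kappa 13, delta-kappa 15, iota-kappa 17, kappa-theta 11] → take kappa-theta (11); add kappa.
MST edges: delta-eta, alpha-delta, alpha-theta, eta-iota, kappa-theta; total weight 3+1+4+7+11 = 26.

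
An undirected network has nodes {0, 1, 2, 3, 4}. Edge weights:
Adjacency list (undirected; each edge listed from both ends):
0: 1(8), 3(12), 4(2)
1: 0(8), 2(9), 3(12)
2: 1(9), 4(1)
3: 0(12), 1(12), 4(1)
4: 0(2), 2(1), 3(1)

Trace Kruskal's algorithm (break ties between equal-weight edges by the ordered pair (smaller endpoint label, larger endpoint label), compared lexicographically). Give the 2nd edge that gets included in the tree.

Sort edges by weight, then run Kruskal:
2 4 (1): add — endpoints in different components.
3 4 (1): add — endpoints in different components.
0 4 (2): add — endpoints in different components.
0 1 (8): add — endpoints in different components.
The 2nd edge added is 3 4.

3-4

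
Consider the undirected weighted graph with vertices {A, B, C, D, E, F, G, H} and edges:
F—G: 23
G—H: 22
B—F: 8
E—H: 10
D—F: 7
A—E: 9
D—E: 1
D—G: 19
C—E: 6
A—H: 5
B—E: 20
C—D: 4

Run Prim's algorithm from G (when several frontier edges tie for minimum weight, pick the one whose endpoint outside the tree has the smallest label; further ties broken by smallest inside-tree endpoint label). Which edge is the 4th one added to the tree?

D-F

Prim, starting at G.
Step 1: cheapest edge leaving the tree is D—G (19); add D.
Step 2: cheapest edge leaving the tree is D—E (1); add E.
Step 3: cheapest edge leaving the tree is C—D (4); add C.
Step 4: cheapest edge leaving the tree is D—F (7); add F.
Step 5: cheapest edge leaving the tree is B—F (8); add B.
Step 6: cheapest edge leaving the tree is A—E (9); add A.
Step 7: cheapest edge leaving the tree is A—H (5); add H.
The 4th edge added is D—F.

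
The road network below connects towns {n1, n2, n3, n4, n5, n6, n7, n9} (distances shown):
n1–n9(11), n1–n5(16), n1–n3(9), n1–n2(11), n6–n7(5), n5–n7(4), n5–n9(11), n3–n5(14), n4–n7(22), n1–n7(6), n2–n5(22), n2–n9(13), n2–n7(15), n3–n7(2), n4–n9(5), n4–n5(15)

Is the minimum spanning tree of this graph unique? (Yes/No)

Sort edges by weight, then run Kruskal:
n3–n7 (2): add — endpoints in different components.
n5–n7 (4): add — endpoints in different components.
n4–n9 (5): add — endpoints in different components.
n6–n7 (5): add — endpoints in different components.
n1–n7 (6): add — endpoints in different components.
n1–n3 (9): skip — n3 and n1 already connected.
n1–n2 (11): add — endpoints in different components.
n1–n9 (11): add — endpoints in different components.
Non-tree edge n5–n9 has weight 11, equal to the heaviest edge on its tree cycle — swapping gives another MST of the same weight. Not unique.

No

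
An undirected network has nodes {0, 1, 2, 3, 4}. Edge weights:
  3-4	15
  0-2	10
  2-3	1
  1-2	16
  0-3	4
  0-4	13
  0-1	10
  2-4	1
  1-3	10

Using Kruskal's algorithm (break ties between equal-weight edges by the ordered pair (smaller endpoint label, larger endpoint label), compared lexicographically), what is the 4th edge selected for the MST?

0-1

Sort edges by weight, then run Kruskal:
2-3 (1): add — endpoints in different components.
2-4 (1): add — endpoints in different components.
0-3 (4): add — endpoints in different components.
0-1 (10): add — endpoints in different components.
The 4th edge added is 0-1.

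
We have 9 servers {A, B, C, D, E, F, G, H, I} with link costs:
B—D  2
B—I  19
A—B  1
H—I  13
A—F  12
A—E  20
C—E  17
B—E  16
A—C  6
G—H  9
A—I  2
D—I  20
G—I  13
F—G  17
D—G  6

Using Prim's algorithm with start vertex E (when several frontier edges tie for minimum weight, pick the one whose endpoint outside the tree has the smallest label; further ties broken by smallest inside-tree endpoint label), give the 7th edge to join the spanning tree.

Grow the tree from E using Prim:
Step 1: cheapest edge leaving the tree is B—E (16); add B.
Step 2: cheapest edge leaving the tree is A—B (1); add A.
Step 3: cheapest edge leaving the tree is B—D (2); add D.
Step 4: cheapest edge leaving the tree is A—I (2); add I.
Step 5: cheapest edge leaving the tree is A—C (6); add C.
Step 6: cheapest edge leaving the tree is D—G (6); add G.
Step 7: cheapest edge leaving the tree is G—H (9); add H.
Step 8: cheapest edge leaving the tree is A—F (12); add F.
The 7th edge added is G—H.

G-H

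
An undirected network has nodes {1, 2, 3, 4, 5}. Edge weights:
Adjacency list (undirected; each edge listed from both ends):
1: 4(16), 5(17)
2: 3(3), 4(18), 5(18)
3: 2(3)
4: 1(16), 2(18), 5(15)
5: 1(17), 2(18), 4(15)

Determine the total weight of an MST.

52

Prim's algorithm from 1:
Step 1: cheapest edge leaving the tree is 1–4 (16); add 4.
Step 2: cheapest edge leaving the tree is 4–5 (15); add 5.
Step 3: cheapest edge leaving the tree is 2–4 (18); add 2.
Step 4: cheapest edge leaving the tree is 2–3 (3); add 3.
MST edges: 1–4, 4–5, 2–4, 2–3; total weight 16+15+18+3 = 52.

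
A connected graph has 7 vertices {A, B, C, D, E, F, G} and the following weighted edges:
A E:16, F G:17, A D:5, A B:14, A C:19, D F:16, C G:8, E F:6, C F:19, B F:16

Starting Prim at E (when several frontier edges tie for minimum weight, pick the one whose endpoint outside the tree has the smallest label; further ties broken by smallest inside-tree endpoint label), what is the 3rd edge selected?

Prim's algorithm from E:
Step 1: cheapest edge leaving the tree is E F (6); add F.
Step 2: cheapest edge leaving the tree is A E (16); add A.
Step 3: cheapest edge leaving the tree is A D (5); add D.
Step 4: cheapest edge leaving the tree is A B (14); add B.
Step 5: cheapest edge leaving the tree is F G (17); add G.
Step 6: cheapest edge leaving the tree is C G (8); add C.
The 3rd edge added is A D.

A-D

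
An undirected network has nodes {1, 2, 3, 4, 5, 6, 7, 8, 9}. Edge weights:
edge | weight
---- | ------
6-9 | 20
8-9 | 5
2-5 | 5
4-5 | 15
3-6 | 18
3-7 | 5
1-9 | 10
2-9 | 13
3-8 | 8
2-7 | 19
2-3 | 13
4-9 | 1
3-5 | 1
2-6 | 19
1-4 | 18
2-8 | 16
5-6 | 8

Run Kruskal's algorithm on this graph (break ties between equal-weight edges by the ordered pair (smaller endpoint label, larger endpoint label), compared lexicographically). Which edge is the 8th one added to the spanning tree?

Sort edges by weight, then run Kruskal:
3-5 (1): add — endpoints in different components.
4-9 (1): add — endpoints in different components.
2-5 (5): add — endpoints in different components.
3-7 (5): add — endpoints in different components.
8-9 (5): add — endpoints in different components.
3-8 (8): add — endpoints in different components.
5-6 (8): add — endpoints in different components.
1-9 (10): add — endpoints in different components.
The 8th edge added is 1-9.

1-9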